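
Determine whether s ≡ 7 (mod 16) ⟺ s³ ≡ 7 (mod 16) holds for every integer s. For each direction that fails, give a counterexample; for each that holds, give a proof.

(⇒) Suppose s ≡ 7 (mod 16). Write s = 16j + 7. Then (16j + 7)³ = 4096j³ + 5376j² + 2352j + 343 = 16(256j³ + 336j² + 147j + 21) + 7, so s³ ≡ 7 (mod 16).

(⇐) Conversely, suppose s³ ≡ 7 (mod 16). The only residue r in {0, …, 15} with r³ ≡ 7 (mod 16) is r = 7, so s ≡ 7 (mod 16).

Both implications hold.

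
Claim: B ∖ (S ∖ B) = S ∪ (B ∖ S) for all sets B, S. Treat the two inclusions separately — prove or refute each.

The sets are not equal: only the forward inclusion holds.

Reverse inclusion. This inclusion fails. Take B = ∅, S = {1}; then 1 ∈ S ∪ (B ∖ S) but 1 ∉ B ∖ (S ∖ B).

Forward inclusion. Let x ∈ B ∖ (S ∖ B). Then either x ∈ B and x ∉ S; or x ∈ B ∩ S. In each case x ∈ S ∪ (B ∖ S), so B ∖ (S ∖ B) ⊆ S ∪ (B ∖ S).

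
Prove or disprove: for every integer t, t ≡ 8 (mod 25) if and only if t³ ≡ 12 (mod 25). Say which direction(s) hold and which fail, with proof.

Equivalent; both directions hold.

(⟹) Suppose t ≡ 8 (mod 25). Write t = 25j + 8. Then (25j + 8)³ = 15625j³ + 15000j² + 4800j + 512 = 25(625j³ + 600j² + 192j + 20) + 12, so t³ ≡ 12 (mod 25).

(⟸) Conversely, suppose t³ ≡ 12 (mod 25). The only residue r in {0, …, 24} with r³ ≡ 12 (mod 25) is r = 8, so t ≡ 8 (mod 25).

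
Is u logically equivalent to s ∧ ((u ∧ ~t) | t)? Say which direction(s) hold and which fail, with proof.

(⇒) fails and (⇐) fails.

(→) This fails. Under s = F, t = F, u = T, the left side is true but the right side is false.

(←) This fails. Under s = T, t = T, u = F, the left side is false but the right side is true.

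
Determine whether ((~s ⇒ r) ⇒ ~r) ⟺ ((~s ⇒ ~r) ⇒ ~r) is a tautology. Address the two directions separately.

(⇒) Assume the antecedent. If s is true, the antecedent forces (s = T, r = F), and (~s ⇒ ~r) ⇒ ~r holds there. If s is false, (~s ⇒ ~r) ⇒ ~r reduces to true regardless of the other variables. Either way (~s ⇒ ~r) ⇒ ~r holds.

(⇐) This fails. Under s = F, r = T, the left side is false but the right side is true.

Not equivalent: only (⇒) holds.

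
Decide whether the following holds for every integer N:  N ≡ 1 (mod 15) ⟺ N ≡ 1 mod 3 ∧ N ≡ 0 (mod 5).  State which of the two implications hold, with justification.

[⇒] This fails: N = 1 gives 1 ≡ 1 (mod 15) but 1 ≡ 1 (mod 5), so the conjunction on the right does not hold.

[⇐] This fails: N = 10 satisfies both congruences on the right (10 ≡ 1 mod 3 and 10 ≡ 0 mod 5) yet 10 ≡ 10 (mod 15), not 1.

Both directions fail.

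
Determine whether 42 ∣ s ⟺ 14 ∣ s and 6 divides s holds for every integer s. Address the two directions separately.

(←) Suppose 14 ∣ s and 6 ∣ s. Any common multiple of 14 and 6 is a multiple of their lcm; here lcm(14, 6) = 14·6/gcd(14, 6) = 84/2 = 42, so 42 ∣ s.

(→) If 42 ∣ s, write s = 42q. Since 42 = 3·14, s = 14·(3q), so 14 ∣ s; and since 42 = 7·6, s = 6·(7q), so 6 ∣ s.

Both directions hold.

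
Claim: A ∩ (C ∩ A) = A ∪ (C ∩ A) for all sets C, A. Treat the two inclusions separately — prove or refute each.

Forward inclusion. Let x ∈ A ∩ (C ∩ A). Then x ∈ C ∩ A, from which x ∈ A ∪ (C ∩ A).

Reverse inclusion. This inclusion fails. Take C = ∅, A = {1}; then 1 ∈ A ∪ (C ∩ A) but 1 ∉ A ∩ (C ∩ A).

Only the forward inclusion holds.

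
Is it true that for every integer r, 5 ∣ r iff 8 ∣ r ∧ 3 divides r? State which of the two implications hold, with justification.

(→) This fails: take r = 5. Certainly 5 ∣ 5, but 8 ∤ 5.

(←) This fails: take r = 24. Both 8 ∣ 24 and 3 ∣ 24, yet 24 is not a multiple of 5 (since 24 = 4·5 + 4), so 5 ∤ 24.

Both directions fail.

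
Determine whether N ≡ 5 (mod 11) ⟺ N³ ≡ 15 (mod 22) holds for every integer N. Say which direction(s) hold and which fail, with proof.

(⇒) fails; (⇐) holds.

(⇒) This fails: take N = 16. Then 16 ≡ 5 (mod 11), but 16³ = 4096 ≡ 4 (mod 22), not 15.

(⇐) Conversely, the residues r modulo 22 with r³ ≡ 15 (mod 22) are exactly {5}, and each is ≡ 5 (mod 11).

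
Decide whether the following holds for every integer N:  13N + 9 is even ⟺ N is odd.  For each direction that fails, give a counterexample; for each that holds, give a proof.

(⇒) Suppose 13N + 9 is even. Since 13 is odd, 13N and N have the same parity, so 13N + 9 ≡ N + 9 (mod 2). As 9 is odd, 13N + 9 is even exactly when N is odd. Thus N is odd.

(⇐) Conversely, suppose N is odd; write N = 2j + 1. Then 13N + 9 = 13·(2j + 1) + 9 = 2·13j + 22, which is even.

Both directions hold; the statement is true.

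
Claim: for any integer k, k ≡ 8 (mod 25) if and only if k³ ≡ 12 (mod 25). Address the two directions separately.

Both directions hold; the statement is true.

[⇒] Suppose k ≡ 8 (mod 25). Write k = 25j + 8. Then (25j + 8)³ = 15625j³ + 15000j² + 4800j + 512 = 25(625j³ + 600j² + 192j + 20) + 12, so k³ ≡ 12 (mod 25).

[⇐] Conversely, suppose k³ ≡ 12 (mod 25). The only residue r in {0, …, 24} with r³ ≡ 12 (mod 25) is r = 8, so k ≡ 8 (mod 25).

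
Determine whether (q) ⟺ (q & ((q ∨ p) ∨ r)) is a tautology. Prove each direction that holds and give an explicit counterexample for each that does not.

(⇒) Assume the antecedent. If p is true, the antecedent forces (p = T, q = T, r = F) or (p = T, q = T, r = T), and q & ((q ∨ p) ∨ r) holds there. If p is false, the antecedent forces (p = F, q = T, r = F) or (p = F, q = T, r = T), and q & ((q ∨ p) ∨ r) holds there. Either way q & ((q ∨ p) ∨ r) holds.

(⇐) Assume the antecedent. If p is true, the antecedent forces (p = T, q = T, r = F) or (p = T, q = T, r = T), and q holds there. If p is false, the antecedent forces (p = F, q = T, r = F) or (p = F, q = T, r = T), and q holds there. Either way q holds.

The biconditional holds.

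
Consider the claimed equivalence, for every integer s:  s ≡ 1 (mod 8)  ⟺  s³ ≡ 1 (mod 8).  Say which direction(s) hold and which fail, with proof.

Both directions hold; the statement is true.

(⟹) Suppose s ≡ 1 (mod 8). Write s = 8j + 1. Then (8j + 1)³ = 512j³ + 192j² + 24j + 1 = 8(64j³ + 24j² + 3j) + 1, so s³ ≡ 1 (mod 8).

(⟸) For the converse, argue contrapositively. If s ≢ 1 (mod 8), then s is congruent to one of 0, 2, 3, 4, 5, 6, 7 modulo 8, and these give s³ ≡ 0, 0, 3, 0, 5, 0, 7 respectively — never 1.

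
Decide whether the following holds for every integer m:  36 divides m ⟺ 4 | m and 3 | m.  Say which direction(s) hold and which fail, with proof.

(→) If 36 ∣ m, write m = 36q. Since 36 = 9·4, m = 4·(9q), so 4 ∣ m; and since 36 = 12·3, m = 3·(12q), so 3 ∣ m.

(←) This fails: take m = 12. Both 4 ∣ 12 and 3 ∣ 12, yet 12 is not a multiple of 36 (since 12 = 0·36 + 12), so 36 ∤ 12.

Not equivalent: only (⇒) holds.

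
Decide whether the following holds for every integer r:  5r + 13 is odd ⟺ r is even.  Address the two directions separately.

(⟹) Suppose 5r + 13 is odd. Since 5 is odd, 5r and r have the same parity, so 5r + 13 ≡ r + 13 (mod 2). As 13 is odd, 5r + 13 is odd exactly when r is even. Thus r is even.

(⟸) Conversely, suppose r is even; write r = 2j. Then 5r + 13 = 5·(2j) + 13 = 2·5j + 13, which is odd.

The biconditional holds.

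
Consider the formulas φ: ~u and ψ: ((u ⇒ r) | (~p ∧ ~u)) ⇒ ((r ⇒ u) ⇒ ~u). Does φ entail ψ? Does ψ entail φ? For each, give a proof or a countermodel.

Forward direction. Assume the antecedent. If u is true, the antecedent cannot hold. If u is false, the consequent reduces to true regardless of the other variables. Either way the consequent holds.

Converse. This fails. Under u = T, r = F, p = F, the left side is false but the right side is true.

(⇒) holds; (⇐) fails.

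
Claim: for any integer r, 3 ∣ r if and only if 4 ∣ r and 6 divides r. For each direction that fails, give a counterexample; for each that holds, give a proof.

Only the converse holds.

[⇒] This fails: take r = 3. Certainly 3 ∣ 3, but 4 ∤ 3.

[⇐] Suppose 4 ∣ r and 6 ∣ r. Any common multiple of 4 and 6 is a multiple of their lcm; here lcm(4, 6) = 4·6/gcd(4, 6) = 24/2 = 12, so 12 ∣ r. Since 3 ∣ 12, it follows that 3 ∣ r.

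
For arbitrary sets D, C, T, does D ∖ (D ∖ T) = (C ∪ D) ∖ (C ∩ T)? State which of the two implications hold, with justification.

(⊆) This inclusion fails. Take D = {1}, C = {1}, T = {1}; then 1 ∈ D ∖ (D ∖ T) but 1 ∉ (C ∪ D) ∖ (C ∩ T).

(⊇) This inclusion fails. Take D = {1}, C = ∅, T = ∅; then 1 ∈ (C ∪ D) ∖ (C ∩ T) but 1 ∉ D ∖ (D ∖ T).

Both inclusions fail.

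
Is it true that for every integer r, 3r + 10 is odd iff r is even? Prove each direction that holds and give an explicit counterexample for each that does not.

(⟹) This fails: r = 7 gives 3r + 10 = 31, which is odd, but 7 is odd, not even.

(⟸) This also fails: r = 0 is even, but 3r + 10 = 10 is even, not odd.

Neither direction holds.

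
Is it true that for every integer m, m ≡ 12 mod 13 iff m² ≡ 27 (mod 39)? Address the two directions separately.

(⟹) This fails: take m = 25. Then 25 ≡ 12 (mod 13), but 25² = 625 ≡ 1 (mod 39), not 27.

(⟸) This fails: take m = 27. Then 27² = 729 ≡ 27 (mod 39), yet 27 ≡ 1 (mod 13), not 12.

Both directions fail.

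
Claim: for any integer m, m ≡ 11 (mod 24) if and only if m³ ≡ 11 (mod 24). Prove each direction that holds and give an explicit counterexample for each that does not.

The biconditional holds.

(→) Suppose m ≡ 11 (mod 24). Write m = 24j + 11. Then (24j + 11)³ = 13824j³ + 19008j² + 8712j + 1331 = 24(576j³ + 792j² + 363j + 55) + 11, so m³ ≡ 11 (mod 24).

(←) Conversely, suppose m³ ≡ 11 (mod 24). The only residue r in {0, …, 23} with r³ ≡ 11 (mod 24) is r = 11, so m ≡ 11 (mod 24).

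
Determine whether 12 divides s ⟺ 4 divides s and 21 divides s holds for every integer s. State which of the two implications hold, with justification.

Not equivalent: only (⇐) holds.

(→) This fails: take s = 12. Certainly 12 ∣ 12, but 21 ∤ 12.

(←) Suppose 4 ∣ s and 21 ∣ s. Any common multiple of 4 and 21 is a multiple of their lcm; here gcd(4, 21) = 1, so lcm(4, 21) = 4·21 = 84, so 84 ∣ s. Since 12 ∣ 84, it follows that 12 ∣ s.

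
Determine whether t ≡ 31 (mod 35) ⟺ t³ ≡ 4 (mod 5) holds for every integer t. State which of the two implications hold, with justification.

(⇒) This fails: take t = 31. Then 31 ≡ 31 (mod 35), but 31³ = 29791 ≡ 1 (mod 5), not 4.

(⇐) This fails: take t = 4. Then 4³ = 64 ≡ 4 (mod 5), yet 4 ≡ 4 (mod 35), not 31.

Neither direction holds.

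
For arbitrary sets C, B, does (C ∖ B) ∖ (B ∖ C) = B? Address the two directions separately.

(⊆) fails and (⊇) fails.

(⊆) This inclusion fails. Take C = {1}, B = ∅; then 1 ∈ (C ∖ B) ∖ (B ∖ C) but 1 ∉ B.

(⊇) This inclusion fails. Take C = ∅, B = {1}; then 1 ∈ B but 1 ∉ (C ∖ B) ∖ (B ∖ C).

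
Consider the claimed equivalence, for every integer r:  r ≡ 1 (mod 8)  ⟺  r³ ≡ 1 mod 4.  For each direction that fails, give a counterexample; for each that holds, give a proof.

(⇒) Suppose r ≡ 1 (mod 8). Then r³ ≡ 1³ = 1 (mod 8), and since 4 ∣ 8, also r³ ≡ 1 (mod 4).

(⇐) This fails: take r = 5. Then 5³ = 125 ≡ 1 (mod 4), yet 5 ≡ 5 (mod 8), not 1.

The forward direction holds; the converse fails.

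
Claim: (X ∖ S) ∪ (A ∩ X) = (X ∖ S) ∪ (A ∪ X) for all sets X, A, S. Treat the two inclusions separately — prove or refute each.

The sets are not equal: only the forward inclusion holds.

Reverse inclusion. This inclusion fails. Take X = ∅, A = {1}, S = ∅; then 1 ∈ (X ∖ S) ∪ (A ∪ X) but 1 ∉ (X ∖ S) ∪ (A ∩ X).

Forward inclusion. Let x ∈ (X ∖ S) ∪ (A ∩ X). Then either x ∈ X and x ∉ A, S; or x ∈ X ∩ A and x ∉ S; or x ∈ X ∩ A ∩ S. In each case x ∈ (X ∖ S) ∪ (A ∪ X), so (X ∖ S) ∪ (A ∩ X) ⊆ (X ∖ S) ∪ (A ∪ X).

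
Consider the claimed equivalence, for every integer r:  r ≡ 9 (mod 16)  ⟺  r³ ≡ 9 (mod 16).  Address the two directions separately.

(⇐) Suppose r³ ≡ 9 (mod 16). The only residue r in {0, …, 15} with r³ ≡ 9 (mod 16) is r = 9, so r ≡ 9 (mod 16).

(⇒) Suppose r ≡ 9 (mod 16). Write r = 16j + 9. Then (16j + 9)³ = 4096j³ + 6912j² + 3888j + 729 = 16(256j³ + 432j² + 243j + 45) + 9, so r³ ≡ 9 (mod 16).

Both directions hold.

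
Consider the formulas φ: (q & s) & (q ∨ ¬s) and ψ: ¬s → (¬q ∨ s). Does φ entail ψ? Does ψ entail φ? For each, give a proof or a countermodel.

(→) Assume the antecedent. If s is true, ¬s → (¬q ∨ s) reduces to true regardless of the other variables. If s is false, the antecedent cannot hold. Either way ¬s → (¬q ∨ s) holds.

(←) This fails. Under s = F, q = F, the left side is false but the right side is true.

Not equivalent: only (⇒) holds.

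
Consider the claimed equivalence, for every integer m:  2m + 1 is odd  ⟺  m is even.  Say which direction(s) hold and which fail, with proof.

Only the reverse direction holds.

(⇒) This fails: take m = 3. Then 2m + 1 = 7, which is odd, yet m = 3 is odd, not even.

(⇐) Suppose m is even. Since 2 is even, 2m is even for every m, so 2m + 1 has the same parity as 1, which is odd. Hence 2m + 1 is odd.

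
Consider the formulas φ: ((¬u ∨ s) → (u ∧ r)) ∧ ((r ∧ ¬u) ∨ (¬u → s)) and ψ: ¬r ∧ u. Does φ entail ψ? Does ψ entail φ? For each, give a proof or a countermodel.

Both directions fail.

(→) This fails. Under s = F, r = T, u = T, the left side is true but the right side is false.

(←) This fails. Under s = T, r = F, u = T, the left side is false but the right side is true.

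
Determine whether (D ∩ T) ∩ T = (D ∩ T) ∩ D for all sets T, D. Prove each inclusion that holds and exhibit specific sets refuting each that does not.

(⟹) Let x ∈ (D ∩ T) ∩ T. Then x ∈ T ∩ D, from which x ∈ (D ∩ T) ∩ D.

(⟸) Let x ∈ (D ∩ T) ∩ D. Then x ∈ T ∩ D, from which x ∈ (D ∩ T) ∩ T.

Both inclusions hold; the sets are equal.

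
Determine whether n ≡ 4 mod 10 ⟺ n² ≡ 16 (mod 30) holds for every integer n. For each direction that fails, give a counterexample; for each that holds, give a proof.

(⟹) This fails: take n = 24. Then 24 ≡ 4 (mod 10), but 24² = 576 ≡ 6 (mod 30), not 16.

(⟸) This fails: take n = 16. Then 16² = 256 ≡ 16 (mod 30), yet 16 ≡ 6 (mod 10), not 4.

Neither direction holds.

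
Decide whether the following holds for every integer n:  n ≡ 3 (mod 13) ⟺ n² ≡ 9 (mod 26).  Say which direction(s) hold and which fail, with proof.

Both directions fail.

[⇒] This fails: take n = 16. Then 16 ≡ 3 (mod 13), but 16² = 256 ≡ 22 (mod 26), not 9.

[⇐] This fails: take n = 23. Then 23² = 529 ≡ 9 (mod 26), yet 23 ≡ 10 (mod 13), not 3.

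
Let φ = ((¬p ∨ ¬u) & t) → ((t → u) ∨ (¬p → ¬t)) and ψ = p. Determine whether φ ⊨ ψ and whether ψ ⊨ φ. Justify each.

Only the reverse direction holds.

[⇒] This fails. Under t = F, u = F, p = F, the left side is true but the right side is false.

[⇐] Assume the antecedent. If t is true, the antecedent forces (t = T, u = F, p = T) or (t = T, u = T, p = T), and the consequent holds there. If t is false, the consequent reduces to true regardless of the other variables. Either way the consequent holds.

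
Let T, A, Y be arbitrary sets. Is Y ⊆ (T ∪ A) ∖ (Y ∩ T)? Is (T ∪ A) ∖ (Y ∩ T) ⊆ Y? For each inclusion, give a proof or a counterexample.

Neither inclusion holds.

Forward inclusion. This inclusion fails. Take T = ∅, A = ∅, Y = {1}; then 1 ∈ Y but 1 ∉ (T ∪ A) ∖ (Y ∩ T).

Reverse inclusion. This inclusion fails. Take T = {1}, A = ∅, Y = ∅; then 1 ∈ (T ∪ A) ∖ (Y ∩ T) but 1 ∉ Y.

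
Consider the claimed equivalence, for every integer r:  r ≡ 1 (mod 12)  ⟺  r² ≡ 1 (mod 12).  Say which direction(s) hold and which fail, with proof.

Only the forward implication holds.

(→) Suppose r ≡ 1 (mod 12). Write r = 12j + 1. Then (12j + 1)² = 144j² + 24j + 1 = 12(12j² + 2j) + 1, so r² ≡ 1 (mod 12).

(←) This fails: take r = 5. Then 5² = 25 ≡ 1 (mod 12), yet 5 ≡ 5 (mod 12), not 1.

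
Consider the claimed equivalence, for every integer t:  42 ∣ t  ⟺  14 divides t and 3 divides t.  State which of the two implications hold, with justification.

Forward direction. If 42 ∣ t, write t = 42q. Since 42 = 3·14, t = 14·(3q), so 14 ∣ t; and since 42 = 14·3, t = 3·(14q), so 3 ∣ t.

Converse. Suppose 14 ∣ t and 3 ∣ t. Any common multiple of 14 and 3 is a multiple of their lcm; here gcd(14, 3) = 1, so lcm(14, 3) = 14·3 = 42, so 42 ∣ t.

Both directions hold; the statement is true.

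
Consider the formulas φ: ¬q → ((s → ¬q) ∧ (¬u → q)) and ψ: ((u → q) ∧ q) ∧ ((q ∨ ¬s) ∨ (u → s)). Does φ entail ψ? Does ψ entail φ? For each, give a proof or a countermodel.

(⟹) This fails. Under s = F, u = T, q = F, the left side is true but the right side is false.

(⟸) Assume the antecedent. If s is true, the antecedent forces (s = T, u = F, q = T) or (s = T, u = T, q = T), and ¬q → ((s → ¬q) ∧ (¬u → q)) holds there. If s is false, the antecedent forces (s = F, u = F, q = T) or (s = F, u = T, q = T), and ¬q → ((s → ¬q) ∧ (¬u → q)) holds there. Either way ¬q → ((s → ¬q) ∧ (¬u → q)) holds.

The forward direction fails; the converse holds.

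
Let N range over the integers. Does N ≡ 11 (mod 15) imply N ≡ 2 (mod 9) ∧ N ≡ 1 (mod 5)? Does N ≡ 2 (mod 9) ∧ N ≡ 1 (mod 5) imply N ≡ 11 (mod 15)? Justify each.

[⇒] This fails: N = 41 gives 41 ≡ 11 (mod 15) but 41 ≡ 5 (mod 9), so the conjunction on the right does not hold.

[⇐] Conversely, if N ≡ 2 (mod 9) and N ≡ 1 (mod 5), then by the Chinese remainder theorem N ≡ 11 (mod 45). Since 11 ≡ 11 (mod 15) and 15 ∣ 45, we get N ≡ 11 (mod 15).

Not equivalent: only (⇐) holds.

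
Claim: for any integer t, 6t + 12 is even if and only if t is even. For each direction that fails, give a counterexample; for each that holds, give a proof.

[⇐] Suppose t is even. Since 6 is even, 6t is even for every t, so 6t + 12 has the same parity as 12, which is even. Hence 6t + 12 is even.

[⇒] This fails: take t = 5. Then 6t + 12 = 42, which is even, yet t = 5 is odd, not even.

Only the converse holds.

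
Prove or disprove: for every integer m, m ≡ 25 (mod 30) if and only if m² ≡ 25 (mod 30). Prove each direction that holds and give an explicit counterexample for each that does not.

(⟸) This fails: take m = 5. Then 5² = 25 ≡ 25 (mod 30), yet 5 ≡ 5 (mod 30), not 25.

(⟹) Suppose m ≡ 25 (mod 30). Write m = 30j + 25. Then (30j + 25)² = 900j² + 1500j + 625 = 30(30j² + 50j + 20) + 25, so m² ≡ 25 (mod 30).

(⇒) holds; (⇐) fails.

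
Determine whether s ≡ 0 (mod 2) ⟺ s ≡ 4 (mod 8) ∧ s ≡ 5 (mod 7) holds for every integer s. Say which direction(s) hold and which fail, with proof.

[⇐] If s ≡ 4 (mod 8) and s ≡ 5 (mod 7), then by the Chinese remainder theorem s ≡ 12 (mod 56). Since 12 ≡ 0 (mod 2) and 2 ∣ 56, we get s ≡ 0 (mod 2).

[⇒] This fails: s = 0 gives 0 ≡ 0 (mod 2) but 0 ≡ 0 (mod 8), so the conjunction on the right does not hold.

Not equivalent: only (⇐) holds.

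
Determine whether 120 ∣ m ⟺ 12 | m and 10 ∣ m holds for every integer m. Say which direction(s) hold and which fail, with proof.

[⇒] If 120 ∣ m, write m = 120q. Since 120 = 10·12, m = 12·(10q), so 12 ∣ m; and since 120 = 12·10, m = 10·(12q), so 10 ∣ m.

[⇐] This fails: take m = 60. Both 12 ∣ 60 and 10 ∣ 60, yet 60 is not a multiple of 120 (since 60 = 0·120 + 60), so 120 ∤ 60.

Not equivalent: only (⇒) holds.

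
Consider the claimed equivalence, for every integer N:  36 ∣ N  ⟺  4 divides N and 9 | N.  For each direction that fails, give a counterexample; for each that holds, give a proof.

(⇒) If 36 ∣ N, write N = 36q. Since 36 = 9·4, N = 4·(9q), so 4 ∣ N; and since 36 = 4·9, N = 9·(4q), so 9 ∣ N.

(⇐) Suppose 4 ∣ N and 9 ∣ N. Any common multiple of 4 and 9 is a multiple of their lcm; here gcd(4, 9) = 1, so lcm(4, 9) = 4·9 = 36, so 36 ∣ N.

Both directions hold.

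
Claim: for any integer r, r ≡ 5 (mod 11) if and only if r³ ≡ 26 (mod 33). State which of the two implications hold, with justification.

The forward direction fails; the converse holds.

(→) This fails: take r = 16. Then 16 ≡ 5 (mod 11), but 16³ = 4096 ≡ 4 (mod 33), not 26.

(←) Conversely, the residues r modulo 33 with r³ ≡ 26 (mod 33) are exactly {5}, and each is ≡ 5 (mod 11).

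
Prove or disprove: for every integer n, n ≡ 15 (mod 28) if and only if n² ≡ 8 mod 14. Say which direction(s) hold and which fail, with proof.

(⇒) This fails: take n = 15. Then 15 ≡ 15 (mod 28), but 15² = 225 ≡ 1 (mod 14), not 8.

(⇐) This fails: take n = 6. Then 6² = 36 ≡ 8 (mod 14), yet 6 ≡ 6 (mod 28), not 15.

Neither direction holds.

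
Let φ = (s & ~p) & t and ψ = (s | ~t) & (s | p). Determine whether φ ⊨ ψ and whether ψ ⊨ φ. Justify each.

Not equivalent: only (⇒) holds.

(⟹) Assume the antecedent. If s is true, (s | ~t) & (s | p) reduces to true regardless of the other variables. If s is false, the antecedent cannot hold. Either way (s | ~t) & (s | p) holds.

(⟸) This fails. Under s = T, t = F, p = F, the left side is false but the right side is true.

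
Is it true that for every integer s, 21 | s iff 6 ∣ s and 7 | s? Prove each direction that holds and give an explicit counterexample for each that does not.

Not equivalent: only (⇐) holds.

(⟹) This fails: take s = 21. Certainly 21 ∣ 21, but 6 ∤ 21.

(⟸) Suppose 6 ∣ s and 7 ∣ s. Any common multiple of 6 and 7 is a multiple of their lcm; here gcd(6, 7) = 1, so lcm(6, 7) = 6·7 = 42, so 42 ∣ s. Since 21 ∣ 42, it follows that 21 ∣ s.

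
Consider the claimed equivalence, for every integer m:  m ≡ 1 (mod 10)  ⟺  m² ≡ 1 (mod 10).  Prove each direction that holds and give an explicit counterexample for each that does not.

Not equivalent: only (⇒) holds.

(⟹) Suppose m ≡ 1 (mod 10). Write m = 10j + 1. Then (10j + 1)² = 100j² + 20j + 1 = 10(10j² + 2j) + 1, so m² ≡ 1 (mod 10).

(⟸) This fails: take m = 9. Then 9² = 81 ≡ 1 (mod 10), yet 9 ≡ 9 (mod 10), not 1.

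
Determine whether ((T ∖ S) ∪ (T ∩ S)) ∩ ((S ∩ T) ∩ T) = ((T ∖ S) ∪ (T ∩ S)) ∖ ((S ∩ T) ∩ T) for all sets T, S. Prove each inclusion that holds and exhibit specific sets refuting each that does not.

(⟹) This inclusion fails. Take T = {1}, S = {1}; then 1 ∈ ((T ∖ S) ∪ (T ∩ S)) ∩ ((S ∩ T) ∩ T) but 1 ∉ ((T ∖ S) ∪ (T ∩ S)) ∖ ((S ∩ T) ∩ T).

(⟸) This inclusion fails. Take T = {1}, S = ∅; then 1 ∈ ((T ∖ S) ∪ (T ∩ S)) ∖ ((S ∩ T) ∩ T) but 1 ∉ ((T ∖ S) ∪ (T ∩ S)) ∩ ((S ∩ T) ∩ T).

Both inclusions fail.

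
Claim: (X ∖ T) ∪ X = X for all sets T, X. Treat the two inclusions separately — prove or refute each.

(⟹) Let x ∈ (X ∖ T) ∪ X. Then either x ∈ X and x ∉ T; or x ∈ T ∩ X. In each case x ∈ X, so (X ∖ T) ∪ X ⊆ X.

(⟸) Let x ∈ X. Then either x ∈ X and x ∉ T; or x ∈ T ∩ X. In each case x ∈ (X ∖ T) ∪ X, so X ⊆ (X ∖ T) ∪ X.

Both inclusions hold; the sets are equal.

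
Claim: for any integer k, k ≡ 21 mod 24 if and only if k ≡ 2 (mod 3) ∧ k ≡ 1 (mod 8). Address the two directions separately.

(⟹) This fails: k = 21 gives 21 ≡ 21 (mod 24) but 21 ≡ 0 (mod 3), so the conjunction on the right does not hold.

(⟸) This fails: k = 17 satisfies both congruences on the right (17 ≡ 2 mod 3 and 17 ≡ 1 mod 8) yet 17 ≡ 17 (mod 24), not 21.

(⇒) fails and (⇐) fails.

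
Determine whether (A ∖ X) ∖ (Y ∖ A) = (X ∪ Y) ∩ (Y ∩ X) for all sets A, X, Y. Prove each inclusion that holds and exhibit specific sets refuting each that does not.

(⊆) This inclusion fails. Take A = {1}, X = ∅, Y = ∅; then 1 ∈ (A ∖ X) ∖ (Y ∖ A) but 1 ∉ (X ∪ Y) ∩ (Y ∩ X).

(⊇) This inclusion fails. Take A = ∅, X = {1}, Y = {1}; then 1 ∈ (X ∪ Y) ∩ (Y ∩ X) but 1 ∉ (A ∖ X) ∖ (Y ∖ A).

Neither inclusion holds.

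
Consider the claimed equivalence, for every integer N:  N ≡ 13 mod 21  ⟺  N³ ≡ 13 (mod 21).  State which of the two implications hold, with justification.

The forward direction holds; the converse fails.

[⇒] Suppose N ≡ 13 mod 21. Write N = 21j + 13. Then (21j + 13)³ = 9261j³ + 17199j² + 10647j + 2197 = 21(441j³ + 819j² + 507j + 104) + 13, so N³ ≡ 13 (mod 21).

[⇐] This fails: take N = 10. Then 10³ = 1000 ≡ 13 (mod 21), yet 10 ≡ 10 (mod 21), not 13.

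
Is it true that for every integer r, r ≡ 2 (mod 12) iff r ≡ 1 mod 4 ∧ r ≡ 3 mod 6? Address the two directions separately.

Both directions fail.

(⟹) This fails: r = 2 gives 2 ≡ 2 (mod 12) but 2 ≡ 2 (mod 4), so the conjunction on the right does not hold.

(⟸) This fails: r = 9 satisfies both congruences on the right (9 ≡ 1 mod 4 and 9 ≡ 3 mod 6) yet 9 ≡ 9 (mod 12), not 2.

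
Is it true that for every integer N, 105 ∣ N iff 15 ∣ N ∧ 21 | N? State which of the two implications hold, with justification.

[⇐] Suppose 15 ∣ N and 21 ∣ N. Any common multiple of 15 and 21 is a multiple of their lcm; here lcm(15, 21) = 15·21/gcd(15, 21) = 315/3 = 105, so 105 ∣ N.

[⇒] If 105 ∣ N, write N = 105q. Since 105 = 7·15, N = 15·(7q), so 15 ∣ N; and since 105 = 5·21, N = 21·(5q), so 21 ∣ N.

The biconditional holds.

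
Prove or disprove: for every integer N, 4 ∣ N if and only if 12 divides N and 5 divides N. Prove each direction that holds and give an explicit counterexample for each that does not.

Only the reverse direction holds.

(⟹) This fails: take N = 4. Certainly 4 ∣ 4, but 12 ∤ 4.

(⟸) Suppose 12 ∣ N and 5 ∣ N. Any common multiple of 12 and 5 is a multiple of their lcm; here gcd(12, 5) = 1, so lcm(12, 5) = 12·5 = 60, so 60 ∣ N. Since 4 ∣ 60, it follows that 4 ∣ N.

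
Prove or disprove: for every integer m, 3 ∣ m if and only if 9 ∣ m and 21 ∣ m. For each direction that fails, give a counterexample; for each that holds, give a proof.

Only the converse holds.

(→) This fails: take m = 3. Certainly 3 ∣ 3, but 9 ∤ 3.

(←) Suppose 9 ∣ m and 21 ∣ m. Any common multiple of 9 and 21 is a multiple of their lcm; here lcm(9, 21) = 9·21/gcd(9, 21) = 189/3 = 63, so 63 ∣ m. Since 3 ∣ 63, it follows that 3 ∣ m.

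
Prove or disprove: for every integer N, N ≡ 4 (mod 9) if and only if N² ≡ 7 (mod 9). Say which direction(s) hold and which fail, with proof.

(⟸) This fails: take N = 5. Then 5² = 25 ≡ 7 (mod 9), yet 5 ≡ 5 (mod 9), not 4.

(⟹) Suppose N ≡ 4 (mod 9). Write N = 9j + 4. Then (9j + 4)² = 81j² + 72j + 16 = 9(9j² + 8j + 1) + 7, so N² ≡ 7 (mod 9).

Only the forward direction holds.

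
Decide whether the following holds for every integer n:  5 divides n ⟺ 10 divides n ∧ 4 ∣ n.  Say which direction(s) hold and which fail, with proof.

Converse. Suppose 10 ∣ n and 4 ∣ n. Any common multiple of 10 and 4 is a multiple of their lcm; here lcm(10, 4) = 10·4/gcd(10, 4) = 40/2 = 20, so 20 ∣ n. Since 5 ∣ 20, it follows that 5 ∣ n.

Forward direction. This fails: take n = 5. Certainly 5 ∣ 5, but 10 ∤ 5.

Only the reverse direction holds.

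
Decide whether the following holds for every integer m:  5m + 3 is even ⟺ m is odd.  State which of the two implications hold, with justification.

[⇐] Suppose m is odd; write m = 2j + 1. Then 5m + 3 = 5·(2j + 1) + 3 = 2·5j + 8, which is even.

[⇒] Suppose 5m + 3 is even. Since 5 is odd, 5m and m have the same parity, so 5m + 3 ≡ m + 3 (mod 2). As 3 is odd, 5m + 3 is even exactly when m is odd. Thus m is odd.

Equivalent; both directions hold.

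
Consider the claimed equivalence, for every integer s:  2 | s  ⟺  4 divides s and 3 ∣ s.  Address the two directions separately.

(→) This fails: take s = 2. Certainly 2 ∣ 2, but 4 ∤ 2.

(←) Suppose 4 ∣ s and 3 ∣ s. Any common multiple of 4 and 3 is a multiple of their lcm; here gcd(4, 3) = 1, so lcm(4, 3) = 4·3 = 12, so 12 ∣ s. Since 2 ∣ 12, it follows that 2 ∣ s.

(⇒) fails; (⇐) holds.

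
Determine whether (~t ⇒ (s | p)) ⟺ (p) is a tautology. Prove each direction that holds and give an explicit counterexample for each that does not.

(→) This fails. Under s = T, p = F, t = F, the left side is true but the right side is false.

(←) Assume the antecedent. If s is true, ~t ⇒ (s | p) reduces to true regardless of the other variables. If s is false, the antecedent forces (s = F, p = T, t = F) or (s = F, p = T, t = T), and ~t ⇒ (s | p) holds there. Either way ~t ⇒ (s | p) holds.

Only the reverse direction holds.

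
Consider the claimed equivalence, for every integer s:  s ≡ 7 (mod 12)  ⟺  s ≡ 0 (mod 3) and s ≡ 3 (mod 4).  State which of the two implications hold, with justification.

Forward direction. This fails: s = 7 gives 7 ≡ 7 (mod 12) but 7 ≡ 1 (mod 3), so the conjunction on the right does not hold.

Converse. This fails: s = 3 satisfies both congruences on the right (3 ≡ 0 mod 3 and 3 ≡ 3 mod 4) yet 3 ≡ 3 (mod 12), not 7.

Neither implication holds.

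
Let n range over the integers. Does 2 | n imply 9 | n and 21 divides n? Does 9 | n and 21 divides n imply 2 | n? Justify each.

Both directions fail.

[⇒] This fails: take n = 2. Certainly 2 ∣ 2, but 9 ∤ 2.

[⇐] This fails: take n = 63. Both 9 ∣ 63 and 21 ∣ 63, yet 63 is not a multiple of 2 (since 63 = 31·2 + 1), so 2 ∤ 63.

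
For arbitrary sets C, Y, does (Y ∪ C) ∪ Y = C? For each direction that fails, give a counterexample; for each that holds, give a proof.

(⊇) Let x ∈ C. Then either x ∈ C and x ∉ Y; or x ∈ C ∩ Y. In each case x ∈ (Y ∪ C) ∪ Y, so C ⊆ (Y ∪ C) ∪ Y.

(⊆) This inclusion fails. Take C = ∅, Y = {1}; then 1 ∈ (Y ∪ C) ∪ Y but 1 ∉ C.

Only the reverse inclusion holds.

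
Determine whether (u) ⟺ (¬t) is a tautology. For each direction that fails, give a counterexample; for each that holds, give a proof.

(⟹) This fails. Under t = T, u = T, the left side is true but the right side is false.

(⟸) This fails. Under t = F, u = F, the left side is false but the right side is true.

Neither implication holds.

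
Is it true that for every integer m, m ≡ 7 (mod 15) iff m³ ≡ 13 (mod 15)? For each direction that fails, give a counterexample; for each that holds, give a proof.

The biconditional holds.

Forward direction. Suppose m ≡ 7 (mod 15). Write m = 15j + 7. Then (15j + 7)³ = 3375j³ + 4725j² + 2205j + 343 = 15(225j³ + 315j² + 147j + 22) + 13, so m³ ≡ 13 (mod 15).

Converse. Suppose m³ ≡ 13 (mod 15). The only residue r in {0, …, 14} with r³ ≡ 13 (mod 15) is r = 7, so m ≡ 7 (mod 15).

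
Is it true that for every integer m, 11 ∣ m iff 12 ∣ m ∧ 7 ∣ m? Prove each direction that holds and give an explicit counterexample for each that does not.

Neither direction holds.

[⇒] This fails: take m = 11. Certainly 11 ∣ 11, but 12 ∤ 11.

[⇐] This fails: take m = 84. Both 12 ∣ 84 and 7 ∣ 84, yet 84 is not a multiple of 11 (since 84 = 7·11 + 7), so 11 ∤ 84.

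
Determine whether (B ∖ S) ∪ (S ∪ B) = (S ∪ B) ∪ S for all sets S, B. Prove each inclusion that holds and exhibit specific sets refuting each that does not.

The two sets are equal.

Forward inclusion. Let x ∈ (B ∖ S) ∪ (S ∪ B). Then either x ∈ S and x ∉ B; or x ∈ B and x ∉ S; or x ∈ S ∩ B. In each case x ∈ (S ∪ B) ∪ S, so (B ∖ S) ∪ (S ∪ B) ⊆ (S ∪ B) ∪ S.

Reverse inclusion. Let x ∈ (S ∪ B) ∪ S. Then either x ∈ S and x ∉ B; or x ∈ B and x ∉ S; or x ∈ S ∩ B. In each case x ∈ (B ∖ S) ∪ (S ∪ B), so (S ∪ B) ∪ S ⊆ (B ∖ S) ∪ (S ∪ B).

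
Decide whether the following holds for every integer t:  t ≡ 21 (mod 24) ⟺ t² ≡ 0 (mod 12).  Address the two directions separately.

Neither direction holds.

(⟹) This fails: take t = 21. Then 21 ≡ 21 (mod 24), but 21² = 441 ≡ 9 (mod 12), not 0.

(⟸) This fails: take t = 0. Then 0² = 0 ≡ 0 (mod 12), yet 0 ≡ 0 (mod 24), not 21.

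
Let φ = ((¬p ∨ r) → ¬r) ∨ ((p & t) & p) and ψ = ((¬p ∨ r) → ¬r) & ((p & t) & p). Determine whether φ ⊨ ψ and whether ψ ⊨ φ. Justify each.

(⟹) This fails. Under r = F, p = F, t = F, the left side is true but the right side is false.

(⟸) Assume the antecedent. If r is true, the antecedent cannot hold. If r is false, the consequent reduces to true regardless of the other variables. Either way the consequent holds.

Only the reverse direction holds.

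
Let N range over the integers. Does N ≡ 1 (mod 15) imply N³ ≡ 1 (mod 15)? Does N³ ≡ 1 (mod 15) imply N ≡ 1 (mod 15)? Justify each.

(⟹) Suppose N ≡ 1 (mod 15). Write N = 15j + 1. Then (15j + 1)³ = 3375j³ + 675j² + 45j + 1 = 15(225j³ + 45j² + 3j) + 1, so N³ ≡ 1 (mod 15).

(⟸) Conversely, suppose N³ ≡ 1 (mod 15). The only residue r in {0, …, 14} with r³ ≡ 1 (mod 15) is r = 1, so N ≡ 1 (mod 15).

Equivalent; both directions hold.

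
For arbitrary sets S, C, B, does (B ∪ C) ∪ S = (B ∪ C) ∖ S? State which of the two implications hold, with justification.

Forward inclusion. This inclusion fails. Take S = {1}, C = ∅, B = ∅; then 1 ∈ (B ∪ C) ∪ S but 1 ∉ (B ∪ C) ∖ S.

Reverse inclusion. Let x ∈ (B ∪ C) ∖ S. Then either x ∈ C and x ∉ S, B; or x ∈ B and x ∉ S, C; or x ∈ C ∩ B and x ∉ S. In each case x ∈ (B ∪ C) ∪ S, so (B ∪ C) ∖ S ⊆ (B ∪ C) ∪ S.

The sets are not equal: only the reverse inclusion holds.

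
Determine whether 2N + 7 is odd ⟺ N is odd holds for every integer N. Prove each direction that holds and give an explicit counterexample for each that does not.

Forward direction. This fails: take N = 6. Then 2N + 7 = 19, which is odd, yet N = 6 is even, not odd.

Converse. Suppose N is odd. Since 2 is even, 2N is even for every N, so 2N + 7 has the same parity as 7, which is odd. Hence 2N + 7 is odd.

Not equivalent: only (⇐) holds.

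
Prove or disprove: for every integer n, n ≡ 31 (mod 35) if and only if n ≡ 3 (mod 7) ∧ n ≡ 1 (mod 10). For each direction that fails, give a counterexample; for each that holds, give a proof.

(⇒) fails; (⇐) holds.

[⇒] This fails: n = 66 gives 66 ≡ 31 (mod 35) but 66 ≡ 6 (mod 10), so the conjunction on the right does not hold.

[⇐] Conversely, if n ≡ 3 (mod 7) and n ≡ 1 (mod 10), then by the Chinese remainder theorem n ≡ 31 (mod 70). Since 31 ≡ 31 (mod 35) and 35 ∣ 70, we get n ≡ 31 (mod 35).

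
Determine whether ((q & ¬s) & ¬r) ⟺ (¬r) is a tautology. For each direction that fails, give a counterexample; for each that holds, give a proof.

(⇒) holds; (⇐) fails.

(⟸) This fails. Under s = F, r = F, q = F, the left side is false but the right side is true.

(⟹) Assume the antecedent. If s is true, the antecedent cannot hold. If s is false, the antecedent forces (s = F, r = F, q = T), and ¬r holds there. Either way ¬r holds.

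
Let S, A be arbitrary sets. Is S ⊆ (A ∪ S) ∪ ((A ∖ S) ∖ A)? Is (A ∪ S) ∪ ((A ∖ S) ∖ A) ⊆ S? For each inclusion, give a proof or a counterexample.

The sets are not equal: only the forward inclusion holds.

Reverse inclusion. This inclusion fails. Take S = ∅, A = {1}; then 1 ∈ (A ∪ S) ∪ ((A ∖ S) ∖ A) but 1 ∉ S.

Forward inclusion. Let x ∈ S. Then either x ∈ S and x ∉ A; or x ∈ S ∩ A. In each case x ∈ (A ∪ S) ∪ ((A ∖ S) ∖ A), so S ⊆ (A ∪ S) ∪ ((A ∖ S) ∖ A).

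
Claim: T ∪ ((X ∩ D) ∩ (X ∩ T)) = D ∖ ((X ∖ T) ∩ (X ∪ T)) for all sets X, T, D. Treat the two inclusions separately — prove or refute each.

Both inclusions fail.

Forward inclusion. This inclusion fails. Take X = ∅, T = {1}, D = ∅; then 1 ∈ T ∪ ((X ∩ D) ∩ (X ∩ T)) but 1 ∉ D ∖ ((X ∖ T) ∩ (X ∪ T)).

Reverse inclusion. This inclusion fails. Take X = ∅, T = ∅, D = {1}; then 1 ∈ D ∖ ((X ∖ T) ∩ (X ∪ T)) but 1 ∉ T ∪ ((X ∩ D) ∩ (X ∩ T)).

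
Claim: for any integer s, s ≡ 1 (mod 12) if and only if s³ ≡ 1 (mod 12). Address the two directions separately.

Both directions hold; the statement is true.

(⟸) For the converse, argue contrapositively. If s ≢ 1 (mod 12), then s is congruent to one of 0, 2, 3, 4, 5, 6, 7, 8, 9, 10, 11 modulo 12, and these give s³ ≡ 0, 8, 3, 4, 5, 0, 7, 8, 9, 4, 11 respectively — never 1.

(⟹) Suppose s ≡ 1 (mod 12). Write s = 12j + 1. Then (12j + 1)³ = 1728j³ + 432j² + 36j + 1 = 12(144j³ + 36j² + 3j) + 1, so s³ ≡ 1 (mod 12).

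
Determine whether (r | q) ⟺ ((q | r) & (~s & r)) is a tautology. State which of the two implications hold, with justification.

Only the reverse direction holds.

(⇒) This fails. Under r = F, q = T, s = F, the left side is true but the right side is false.

(⇐) Assume the antecedent. If r is true, r | q reduces to true regardless of the other variables. If r is false, the antecedent cannot hold. Either way r | q holds.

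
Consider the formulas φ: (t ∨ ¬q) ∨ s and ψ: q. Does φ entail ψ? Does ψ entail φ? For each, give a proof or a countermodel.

(⟹) This fails. Under q = F, t = F, s = F, the left side is true but the right side is false.

(⟸) This fails. Under q = T, t = F, s = F, the left side is false but the right side is true.

Neither implication holds.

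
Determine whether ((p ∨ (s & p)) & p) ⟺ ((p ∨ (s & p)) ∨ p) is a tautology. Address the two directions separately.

The biconditional holds.

(⇒) Assume the antecedent. If p is true, (p ∨ (s & p)) ∨ p reduces to true regardless of the other variables. If p is false, the antecedent cannot hold. Either way (p ∨ (s & p)) ∨ p holds.

(⇐) Assume the antecedent. If p is true, (p ∨ (s & p)) & p reduces to true regardless of the other variables. If p is false, the antecedent cannot hold. Either way (p ∨ (s & p)) & p holds.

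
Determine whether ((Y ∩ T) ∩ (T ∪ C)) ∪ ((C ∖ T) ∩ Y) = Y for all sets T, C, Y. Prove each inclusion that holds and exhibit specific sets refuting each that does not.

(⊇) This inclusion fails. Take T = ∅, C = ∅, Y = {1}; then 1 ∈ Y but 1 ∉ ((Y ∩ T) ∩ (T ∪ C)) ∪ ((C ∖ T) ∩ Y).

(⊆) Let x ∈ ((Y ∩ T) ∩ (T ∪ C)) ∪ ((C ∖ T) ∩ Y). Then either x ∈ T ∩ Y and x ∉ C; or x ∈ C ∩ Y and x ∉ T; or x ∈ T ∩ C ∩ Y. In each case x ∈ Y, so ((Y ∩ T) ∩ (T ∪ C)) ∪ ((C ∖ T) ∩ Y) ⊆ Y.

(⊆) holds; (⊇) fails.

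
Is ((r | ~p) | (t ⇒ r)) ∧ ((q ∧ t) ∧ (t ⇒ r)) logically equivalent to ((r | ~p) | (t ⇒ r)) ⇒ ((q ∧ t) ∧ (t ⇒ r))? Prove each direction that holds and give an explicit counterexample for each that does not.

Converse. This fails. Under t = T, q = F, r = F, p = T, the left side is false but the right side is true.

Forward direction. Assume the antecedent. If t is true, the antecedent forces (t = T, q = T, r = T, p = F) or (t = T, q = T, r = T, p = T), and the consequent holds there. If t is false, the antecedent cannot hold. Either way the consequent holds.

(⇒) holds; (⇐) fails.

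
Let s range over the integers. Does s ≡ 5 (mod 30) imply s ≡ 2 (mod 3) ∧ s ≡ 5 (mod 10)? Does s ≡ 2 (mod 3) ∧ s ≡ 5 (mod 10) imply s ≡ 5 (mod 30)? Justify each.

(⟹) Suppose s ≡ 5 (mod 30); write s = 30j + 5. Since 3 ∣ 30, reducing mod 3 gives s ≡ 5 ≡ 2 (mod 3); since 10 ∣ 30, reducing mod 10 gives s ≡ 5 (mod 10).

(⟸) Conversely, if s ≡ 2 (mod 3) and s ≡ 5 (mod 10), then by the Chinese remainder theorem s ≡ 5 (mod 30). This is exactly s ≡ 5 (mod 30).

The biconditional holds.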